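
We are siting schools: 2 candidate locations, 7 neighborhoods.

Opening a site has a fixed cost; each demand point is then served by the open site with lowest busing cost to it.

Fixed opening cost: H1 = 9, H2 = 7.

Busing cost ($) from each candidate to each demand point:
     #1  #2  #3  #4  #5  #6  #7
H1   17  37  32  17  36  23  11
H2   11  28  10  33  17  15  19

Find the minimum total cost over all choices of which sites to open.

125

Open {H1, H2}: assign each demand point to its cheapest open site.
  #1→H2 11, #2→H2 28, #3→H2 10, #4→H1 17, #5→H2 17, #6→H2 15, #7→H1 11
  busing cost 109, fixed 16 → total 125.
Compare {H2}: busing cost 133 + fixed 7 = 140.
Compare {H1}: busing cost 173 + fixed 9 = 182.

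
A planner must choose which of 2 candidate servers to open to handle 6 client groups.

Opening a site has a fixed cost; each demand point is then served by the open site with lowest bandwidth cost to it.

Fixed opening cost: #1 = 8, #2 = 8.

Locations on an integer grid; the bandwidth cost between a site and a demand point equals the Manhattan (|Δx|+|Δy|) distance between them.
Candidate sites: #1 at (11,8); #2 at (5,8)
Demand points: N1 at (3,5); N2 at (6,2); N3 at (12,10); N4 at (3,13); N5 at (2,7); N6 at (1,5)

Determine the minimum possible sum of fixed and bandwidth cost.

Open {#2}: assign each demand point to its cheapest open site.
  N1→#2 5, N2→#2 7, N3→#2 9, N4→#2 7, N5→#2 4, N6→#2 7
  bandwidth cost 39, fixed 8 → total 47.
Compare {#1, #2}: bandwidth cost 33 + fixed 16 = 49.
Compare {#1}: bandwidth cost 61 + fixed 8 = 69.

47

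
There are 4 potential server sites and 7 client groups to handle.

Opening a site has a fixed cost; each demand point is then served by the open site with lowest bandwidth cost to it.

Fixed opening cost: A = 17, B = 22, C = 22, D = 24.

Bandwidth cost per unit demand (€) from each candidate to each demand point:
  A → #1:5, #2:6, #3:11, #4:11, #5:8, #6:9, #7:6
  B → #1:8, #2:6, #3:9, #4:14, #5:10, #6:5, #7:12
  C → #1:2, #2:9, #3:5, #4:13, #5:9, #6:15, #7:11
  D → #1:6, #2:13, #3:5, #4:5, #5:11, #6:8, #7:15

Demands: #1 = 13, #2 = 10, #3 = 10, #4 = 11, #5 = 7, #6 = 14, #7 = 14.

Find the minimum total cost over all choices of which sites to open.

486

Open {A, B, C, D}: assign each demand point to its cheapest open site.
  #1→C 13×2=26, #2→A 10×6=60, #3→C 10×5=50, #4→D 11×5=55, #5→A 7×8=56, #6→B 14×5=70, #7→A 14×6=84
  bandwidth cost 401, fixed 85 → total 486.
Compare {A, B, D}: bandwidth cost 440 + fixed 63 = 503.
Compare {A, C, D}: bandwidth cost 443 + fixed 63 = 506.
Compare {A, D}: bandwidth cost 482 + fixed 41 = 523.
All other subsets cost ≥ 503. Minimum total cost: 486.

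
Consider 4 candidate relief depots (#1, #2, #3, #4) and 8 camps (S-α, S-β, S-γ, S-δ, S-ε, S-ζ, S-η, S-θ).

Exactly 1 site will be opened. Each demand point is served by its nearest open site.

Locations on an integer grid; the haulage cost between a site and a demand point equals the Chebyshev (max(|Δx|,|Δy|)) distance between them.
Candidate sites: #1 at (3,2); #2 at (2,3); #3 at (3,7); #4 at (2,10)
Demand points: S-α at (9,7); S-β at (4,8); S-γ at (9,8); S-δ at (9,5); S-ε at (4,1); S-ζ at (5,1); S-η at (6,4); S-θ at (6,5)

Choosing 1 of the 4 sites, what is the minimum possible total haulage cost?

Open {#1}.
  S-α→#1 6, S-β→#1 6, S-γ→#1 6, S-δ→#1 6, S-ε→#1 1, S-ζ→#1 2, S-η→#1 3, S-θ→#1 3  ⇒ total 33.
Compare {#3}: total 37.
Compare {#2}: total 39.
No size-1 selection does better; minimum is 33.

33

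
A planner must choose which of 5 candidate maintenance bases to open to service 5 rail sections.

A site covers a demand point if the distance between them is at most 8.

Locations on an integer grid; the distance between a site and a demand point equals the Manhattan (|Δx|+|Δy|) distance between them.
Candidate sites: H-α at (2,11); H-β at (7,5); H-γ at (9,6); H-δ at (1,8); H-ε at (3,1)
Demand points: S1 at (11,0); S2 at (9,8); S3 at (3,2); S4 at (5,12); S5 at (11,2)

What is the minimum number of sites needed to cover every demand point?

Coverage sets (demand points within 8 of each site):
  H-α: {S4}
  H-β: {S2, S3, S5}
  H-γ: {S1, S2, S5}
  H-δ: {S2, S3, S4}
  H-ε: {S3}
No single site covers all 5 demand points.
But {H-γ, H-δ} covers everything, so the minimum is 2.

2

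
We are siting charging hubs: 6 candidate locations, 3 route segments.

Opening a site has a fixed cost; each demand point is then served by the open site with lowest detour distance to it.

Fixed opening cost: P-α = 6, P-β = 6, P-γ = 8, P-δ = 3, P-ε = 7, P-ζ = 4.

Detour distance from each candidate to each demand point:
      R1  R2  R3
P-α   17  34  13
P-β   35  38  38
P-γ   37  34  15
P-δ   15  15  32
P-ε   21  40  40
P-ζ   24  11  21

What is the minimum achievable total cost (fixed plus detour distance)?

Open {P-α, P-ζ}: assign each demand point to its cheapest open site.
  R1→P-α 17, R2→P-ζ 11, R3→P-α 13
  detour distance 41, fixed 10 → total 51.
Compare {P-α, P-δ}: detour distance 43 + fixed 9 = 52.
Compare {P-α, P-δ, P-ζ}: detour distance 39 + fixed 13 = 52.
Compare {P-δ, P-ζ}: detour distance 47 + fixed 7 = 54.
All other subsets cost ≥ 52. Minimum total cost: 51.

51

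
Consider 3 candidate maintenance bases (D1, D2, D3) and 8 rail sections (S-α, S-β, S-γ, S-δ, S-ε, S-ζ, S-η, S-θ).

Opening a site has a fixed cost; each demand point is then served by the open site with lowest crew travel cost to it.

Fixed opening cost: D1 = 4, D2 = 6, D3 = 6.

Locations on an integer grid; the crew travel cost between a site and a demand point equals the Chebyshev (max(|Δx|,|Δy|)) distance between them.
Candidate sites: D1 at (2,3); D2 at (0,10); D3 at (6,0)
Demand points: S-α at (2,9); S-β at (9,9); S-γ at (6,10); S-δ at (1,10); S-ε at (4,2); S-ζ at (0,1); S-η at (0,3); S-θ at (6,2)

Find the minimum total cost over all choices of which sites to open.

Open {D1, D2}: assign each demand point to its cheapest open site.
  S-α→D2 2, S-β→D1 7, S-γ→D2 6, S-δ→D2 1, S-ε→D1 2, S-ζ→D1 2, S-η→D1 2, S-θ→D1 4
  crew travel cost 26, fixed 10 → total 36.
Compare {D1, D2, D3}: crew travel cost 24 + fixed 16 = 40.
Compare {D1}: crew travel cost 37 + fixed 4 = 41.
Compare {D1, D3}: crew travel cost 35 + fixed 10 = 45.
All other subsets cost ≥ 40. Minimum total cost: 36.

36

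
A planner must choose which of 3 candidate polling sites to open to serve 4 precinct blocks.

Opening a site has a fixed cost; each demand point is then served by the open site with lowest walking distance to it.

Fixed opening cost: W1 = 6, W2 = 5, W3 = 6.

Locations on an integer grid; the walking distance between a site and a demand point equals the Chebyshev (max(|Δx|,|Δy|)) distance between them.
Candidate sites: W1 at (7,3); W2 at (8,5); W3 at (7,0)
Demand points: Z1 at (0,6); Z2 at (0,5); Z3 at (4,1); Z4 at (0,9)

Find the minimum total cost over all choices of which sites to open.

30

Open {W1}: assign each demand point to its cheapest open site.
  Z1→W1 7, Z2→W1 7, Z3→W1 3, Z4→W1 7
  walking distance 24, fixed 6 → total 30.
Compare {W3}: walking distance 26 + fixed 6 = 32.
Compare {W2}: walking distance 28 + fixed 5 = 33.
Compare {W1, W2}: walking distance 24 + fixed 11 = 35.
All other subsets cost ≥ 32. Minimum total cost: 30.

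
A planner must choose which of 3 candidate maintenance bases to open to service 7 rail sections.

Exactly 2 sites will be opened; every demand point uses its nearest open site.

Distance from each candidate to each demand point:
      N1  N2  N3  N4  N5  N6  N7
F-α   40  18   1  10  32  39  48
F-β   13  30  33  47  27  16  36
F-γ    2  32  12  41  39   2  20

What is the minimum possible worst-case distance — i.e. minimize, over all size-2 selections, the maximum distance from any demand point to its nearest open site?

32

Open {F-α, F-γ}.
  Farthest demand point is N5 at distance 32 (to F-α); all others are ≤ 32.
With {F-α, F-β} the worst case is 36.
With {F-β, F-γ} the worst case is 41.
No size-2 selection achieves below 32.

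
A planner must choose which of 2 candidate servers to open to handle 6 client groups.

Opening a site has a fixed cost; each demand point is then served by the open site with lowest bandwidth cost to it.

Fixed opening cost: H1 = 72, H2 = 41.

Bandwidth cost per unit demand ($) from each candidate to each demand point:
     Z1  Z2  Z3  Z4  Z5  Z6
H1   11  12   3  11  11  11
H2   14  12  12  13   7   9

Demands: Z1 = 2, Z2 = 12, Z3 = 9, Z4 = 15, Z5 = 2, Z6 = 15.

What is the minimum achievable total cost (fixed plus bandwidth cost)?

Open {H1}: assign each demand point to its cheapest open site.
  Z1→H1 2×11=22, Z2→H1 12×12=144, Z3→H1 9×3=27, Z4→H1 15×11=165, Z5→H1 2×11=22, Z6→H1 15×11=165
  bandwidth cost 545, fixed 72 → total 617.
Compare {H1, H2}: bandwidth cost 507 + fixed 113 = 620.
Compare {H2}: bandwidth cost 624 + fixed 41 = 665.

617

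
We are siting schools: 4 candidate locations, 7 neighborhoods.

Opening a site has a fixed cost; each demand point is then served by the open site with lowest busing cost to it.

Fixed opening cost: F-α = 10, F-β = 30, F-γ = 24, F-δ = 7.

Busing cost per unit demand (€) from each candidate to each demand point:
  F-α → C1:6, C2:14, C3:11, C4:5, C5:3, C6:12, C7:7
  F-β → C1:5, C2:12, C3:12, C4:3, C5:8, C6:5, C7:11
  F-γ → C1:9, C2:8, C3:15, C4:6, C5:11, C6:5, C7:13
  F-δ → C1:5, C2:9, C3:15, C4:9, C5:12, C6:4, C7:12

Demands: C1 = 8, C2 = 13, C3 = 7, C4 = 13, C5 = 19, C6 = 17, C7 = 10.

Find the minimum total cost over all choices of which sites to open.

Open {F-α, F-δ}: assign each demand point to its cheapest open site.
  C1→F-δ 8×5=40, C2→F-δ 13×9=117, C3→F-α 7×11=77, C4→F-α 13×5=65, C5→F-α 19×3=57, C6→F-δ 17×4=68, C7→F-α 10×7=70
  busing cost 494, fixed 17 → total 511.
Compare {F-α, F-β, F-δ}: busing cost 468 + fixed 47 = 515.
Compare {F-α, F-γ, F-δ}: busing cost 481 + fixed 41 = 522.
Compare {F-α, F-β, F-γ, F-δ}: busing cost 455 + fixed 71 = 526.
All other subsets cost ≥ 515. Minimum total cost: 511.

511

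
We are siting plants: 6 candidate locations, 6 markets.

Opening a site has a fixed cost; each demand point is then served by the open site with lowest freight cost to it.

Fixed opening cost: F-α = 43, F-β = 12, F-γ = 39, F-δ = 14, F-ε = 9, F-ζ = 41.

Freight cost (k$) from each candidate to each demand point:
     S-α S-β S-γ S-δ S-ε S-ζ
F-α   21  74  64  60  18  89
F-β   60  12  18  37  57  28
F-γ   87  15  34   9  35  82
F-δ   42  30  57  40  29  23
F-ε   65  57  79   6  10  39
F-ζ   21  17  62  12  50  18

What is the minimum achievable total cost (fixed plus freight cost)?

Open {F-β, F-δ, F-ε}: assign each demand point to its cheapest open site.
  S-α→F-δ 42, S-β→F-β 12, S-γ→F-β 18, S-δ→F-ε 6, S-ε→F-ε 10, S-ζ→F-δ 23
  freight cost 111, fixed 35 → total 146.
Compare {F-β, F-ε, F-ζ}: freight cost 85 + fixed 62 = 147.
Compare {F-β, F-ε}: freight cost 134 + fixed 21 = 155.
Compare {F-α, F-β, F-ε}: freight cost 95 + fixed 64 = 159.
All other subsets cost ≥ 147. Minimum total cost: 146.

146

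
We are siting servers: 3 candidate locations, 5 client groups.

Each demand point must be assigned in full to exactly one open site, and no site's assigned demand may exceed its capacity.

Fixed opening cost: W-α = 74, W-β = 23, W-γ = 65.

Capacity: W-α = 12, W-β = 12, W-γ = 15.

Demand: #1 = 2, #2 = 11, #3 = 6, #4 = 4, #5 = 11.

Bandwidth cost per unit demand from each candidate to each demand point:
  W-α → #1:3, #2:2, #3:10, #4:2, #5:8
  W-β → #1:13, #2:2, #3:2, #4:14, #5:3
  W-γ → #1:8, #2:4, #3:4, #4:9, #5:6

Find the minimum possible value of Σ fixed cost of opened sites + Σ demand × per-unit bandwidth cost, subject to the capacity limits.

293

Open {W-α, W-β, W-γ}; cheapest assignment that respects the capacities:
  W-α (cap 12, load 11): #2 — cost 11×2 = 22
  W-β (cap 12, load 11): #5 — cost 11×3 = 33
  W-γ (cap 15, load 12): #1, #3, #4 — cost 2×8 + 6×4 + 4×9 = 76
  Shipping 131, fixed 162 → total 293.
  Any other capacity-feasible assignment to {W-α, W-β, W-γ} ships for at least 131.
Total demand is 34 and no other set of sites has combined capacity ≥ 34, so {W-α, W-β, W-γ} is the only feasible choice of open sites. Minimum: 293.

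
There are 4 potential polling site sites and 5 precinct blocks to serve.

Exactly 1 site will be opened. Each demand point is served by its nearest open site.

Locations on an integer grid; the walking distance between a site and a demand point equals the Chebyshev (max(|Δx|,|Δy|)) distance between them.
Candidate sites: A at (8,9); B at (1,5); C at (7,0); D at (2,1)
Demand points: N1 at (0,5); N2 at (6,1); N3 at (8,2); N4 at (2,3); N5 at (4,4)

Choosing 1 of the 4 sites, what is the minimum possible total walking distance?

Open {B}.
  N1→B 1, N2→B 5, N3→B 7, N4→B 2, N5→B 3  ⇒ total 18.
Compare {C}: total 19.
Compare {D}: total 19.
No size-1 selection does better; minimum is 18.

18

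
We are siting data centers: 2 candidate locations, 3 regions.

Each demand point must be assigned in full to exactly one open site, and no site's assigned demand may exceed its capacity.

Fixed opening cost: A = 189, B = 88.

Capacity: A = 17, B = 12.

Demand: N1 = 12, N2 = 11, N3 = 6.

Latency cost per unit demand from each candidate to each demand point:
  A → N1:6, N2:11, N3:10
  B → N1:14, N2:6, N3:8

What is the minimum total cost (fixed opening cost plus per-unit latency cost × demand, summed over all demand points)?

Open {A, B}; cheapest assignment that respects the capacities:
  A (cap 17, load 17): N2, N3 — cost 11×11 + 6×10 = 181
  B (cap 12, load 12): N1 — cost 12×14 = 168
  Shipping 349, fixed 277 → total 626.
  Any other capacity-feasible assignment to {A, B} ships for at least 349.
Total demand is 29 and no other set of sites has combined capacity ≥ 29, so {A, B} is the only feasible choice of open sites. Minimum: 626.

626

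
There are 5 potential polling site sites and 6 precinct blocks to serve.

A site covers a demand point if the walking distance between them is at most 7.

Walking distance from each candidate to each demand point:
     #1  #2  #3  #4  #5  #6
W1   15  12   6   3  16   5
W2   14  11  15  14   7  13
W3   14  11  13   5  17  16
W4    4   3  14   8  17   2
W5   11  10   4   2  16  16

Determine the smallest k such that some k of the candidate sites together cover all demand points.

3

Coverage sets (demand points within 7 of each site):
  W1: {#3, #4, #6}
  W2: {#5}
  W3: {#4}
  W4: {#1, #2, #6}
  W5: {#3, #4}
No 2 sites suffice: every size-2 union leaves at least one demand point uncovered.
But {W1, W2, W4} covers everything, so the minimum is 3.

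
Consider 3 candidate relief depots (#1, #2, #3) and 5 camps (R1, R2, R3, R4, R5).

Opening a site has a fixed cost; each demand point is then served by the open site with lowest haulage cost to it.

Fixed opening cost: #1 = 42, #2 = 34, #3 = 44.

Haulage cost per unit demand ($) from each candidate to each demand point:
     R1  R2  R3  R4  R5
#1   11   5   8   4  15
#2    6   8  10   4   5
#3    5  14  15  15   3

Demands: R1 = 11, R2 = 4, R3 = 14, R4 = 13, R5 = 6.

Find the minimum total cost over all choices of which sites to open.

Open {#1, #3}: assign each demand point to its cheapest open site.
  R1→#3 11×5=55, R2→#1 4×5=20, R3→#1 14×8=112, R4→#1 13×4=52, R5→#3 6×3=18
  haulage cost 257, fixed 86 → total 343.
Compare {#2}: haulage cost 320 + fixed 34 = 354.
Compare {#1, #2}: haulage cost 280 + fixed 76 = 356.
Compare {#2, #3}: haulage cost 297 + fixed 78 = 375.
All other subsets cost ≥ 354. Minimum total cost: 343.

343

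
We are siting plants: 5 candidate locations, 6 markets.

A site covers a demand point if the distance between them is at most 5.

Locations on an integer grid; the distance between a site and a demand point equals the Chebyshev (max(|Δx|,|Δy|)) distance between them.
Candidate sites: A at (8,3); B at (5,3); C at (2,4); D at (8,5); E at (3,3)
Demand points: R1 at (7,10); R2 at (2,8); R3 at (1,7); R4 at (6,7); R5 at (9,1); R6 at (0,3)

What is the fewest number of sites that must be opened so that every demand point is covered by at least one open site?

2

Coverage sets (demand points within 5 of each site):
  A: {R4, R5}
  B: {R2, R3, R4, R5, R6}
  C: {R2, R3, R4, R6}
  D: {R1, R4, R5}
  E: {R2, R3, R4, R6}
No single site covers all 6 demand points.
But {B, D} covers everything, so the minimum is 2.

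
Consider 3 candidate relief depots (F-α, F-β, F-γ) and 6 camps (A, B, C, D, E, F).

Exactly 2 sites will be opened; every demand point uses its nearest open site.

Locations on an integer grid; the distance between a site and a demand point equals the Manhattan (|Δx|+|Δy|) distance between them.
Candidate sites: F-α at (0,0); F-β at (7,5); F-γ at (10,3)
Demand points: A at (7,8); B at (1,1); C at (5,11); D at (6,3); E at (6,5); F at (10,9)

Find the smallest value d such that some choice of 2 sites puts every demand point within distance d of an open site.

Open {F-α, F-β}.
  Farthest demand point is C at distance 8 (to F-β); all others are ≤ 8.
With {F-β, F-γ} the worst case is 10.
With {F-α, F-γ} the worst case is 13.
No size-2 selection achieves below 8.

8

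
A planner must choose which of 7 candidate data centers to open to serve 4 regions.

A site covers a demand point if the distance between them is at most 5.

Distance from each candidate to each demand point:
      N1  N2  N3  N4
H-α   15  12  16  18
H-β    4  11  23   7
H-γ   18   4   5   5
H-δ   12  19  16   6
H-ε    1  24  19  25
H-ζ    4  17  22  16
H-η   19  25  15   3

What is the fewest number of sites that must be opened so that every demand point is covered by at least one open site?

Coverage sets (demand points within 5 of each site):
  H-α: {}
  H-β: {N1}
  H-γ: {N2, N3, N4}
  H-δ: {}
  H-ε: {N1}
  H-ζ: {N1}
  H-η: {N4}
No single site covers all 4 demand points.
But {H-β, H-γ} covers everything, so the minimum is 2.

2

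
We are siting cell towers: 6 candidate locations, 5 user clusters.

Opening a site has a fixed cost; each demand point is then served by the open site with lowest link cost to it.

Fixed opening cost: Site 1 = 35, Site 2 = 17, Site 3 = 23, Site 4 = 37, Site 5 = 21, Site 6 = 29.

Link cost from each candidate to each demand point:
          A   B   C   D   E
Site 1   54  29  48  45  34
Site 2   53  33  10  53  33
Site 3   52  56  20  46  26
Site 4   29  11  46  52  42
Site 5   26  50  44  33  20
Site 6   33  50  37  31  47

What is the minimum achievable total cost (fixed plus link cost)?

Open {Site 2, Site 5}: assign each demand point to its cheapest open site.
  A→Site 5 26, B→Site 2 33, C→Site 2 10, D→Site 5 33, E→Site 5 20
  link cost 122, fixed 38 → total 160.
Compare {Site 2, Site 4, Site 5}: link cost 100 + fixed 75 = 175.
Compare {Site 2, Site 3, Site 5}: link cost 122 + fixed 61 = 183.
Compare {Site 2, Site 6}: link cost 140 + fixed 46 = 186.
All other subsets cost ≥ 175. Minimum total cost: 160.

160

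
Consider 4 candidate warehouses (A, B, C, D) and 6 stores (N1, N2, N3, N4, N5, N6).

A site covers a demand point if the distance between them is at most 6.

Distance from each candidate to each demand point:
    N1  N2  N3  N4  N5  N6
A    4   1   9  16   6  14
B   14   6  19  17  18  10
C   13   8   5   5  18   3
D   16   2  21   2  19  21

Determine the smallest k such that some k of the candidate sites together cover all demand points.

2

Coverage sets (demand points within 6 of each site):
  A: {N1, N2, N5}
  B: {N2}
  C: {N3, N4, N6}
  D: {N2, N4}
No single site covers all 6 demand points.
But {A, C} covers everything, so the minimum is 2.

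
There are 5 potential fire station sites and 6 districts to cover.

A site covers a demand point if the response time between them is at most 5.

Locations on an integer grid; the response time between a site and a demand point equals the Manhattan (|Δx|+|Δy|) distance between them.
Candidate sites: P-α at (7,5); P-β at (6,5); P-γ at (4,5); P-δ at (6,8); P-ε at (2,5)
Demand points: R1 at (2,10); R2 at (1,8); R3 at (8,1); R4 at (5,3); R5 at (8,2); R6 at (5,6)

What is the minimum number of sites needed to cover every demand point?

Coverage sets (demand points within 5 of each site):
  P-α: {R3, R4, R5, R6}
  P-β: {R4, R5, R6}
  P-γ: {R4, R6}
  P-δ: {R2, R6}
  P-ε: {R1, R2, R4, R6}
No single site covers all 6 demand points.
But {P-α, P-ε} covers everything, so the minimum is 2.

2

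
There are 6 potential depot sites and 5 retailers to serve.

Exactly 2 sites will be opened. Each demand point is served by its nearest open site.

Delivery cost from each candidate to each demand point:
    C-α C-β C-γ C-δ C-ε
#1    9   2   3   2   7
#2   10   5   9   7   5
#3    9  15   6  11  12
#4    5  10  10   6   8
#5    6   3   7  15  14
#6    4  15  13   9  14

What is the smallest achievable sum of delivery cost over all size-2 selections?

18

Open {#1, #6}.
  C-α→#6 4, C-β→#1 2, C-γ→#1 3, C-δ→#1 2, C-ε→#1 7  ⇒ total 18.
Compare {#1, #4}: total 19.
Compare {#1, #5}: total 20.
No size-2 selection does better; minimum is 18.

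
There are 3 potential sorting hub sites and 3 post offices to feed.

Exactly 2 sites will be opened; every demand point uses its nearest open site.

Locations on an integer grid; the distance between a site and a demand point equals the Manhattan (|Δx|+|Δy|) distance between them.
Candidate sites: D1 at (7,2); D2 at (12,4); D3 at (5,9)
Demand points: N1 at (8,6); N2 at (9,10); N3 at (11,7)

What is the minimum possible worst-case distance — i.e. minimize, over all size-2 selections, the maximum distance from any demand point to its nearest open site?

Open {D2, D3}.
  Farthest demand point is N1 at distance 6 (to D2); all others are ≤ 6.
With {D1, D3} the worst case is 8.
With {D1, D2} the worst case is 9.
No size-2 selection achieves below 6.

6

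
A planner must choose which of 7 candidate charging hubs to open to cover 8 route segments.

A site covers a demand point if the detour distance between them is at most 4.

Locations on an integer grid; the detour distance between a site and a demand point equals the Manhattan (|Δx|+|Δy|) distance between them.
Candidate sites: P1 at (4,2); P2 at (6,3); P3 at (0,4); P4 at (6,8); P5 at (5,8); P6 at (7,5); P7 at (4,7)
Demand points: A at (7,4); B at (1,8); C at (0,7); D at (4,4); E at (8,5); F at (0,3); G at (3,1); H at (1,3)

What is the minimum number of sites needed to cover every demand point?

Coverage sets (demand points within 4 of each site):
  P1: {D, G, H}
  P2: {A, D, E}
  P3: {C, D, F, H}
  P4: {}
  P5: {B}
  P6: {A, D, E}
  P7: {B, C, D}
No 3 sites suffice: every size-3 union leaves at least one demand point uncovered.
But {P1, P2, P3, P5} covers everything, so the minimum is 4.

4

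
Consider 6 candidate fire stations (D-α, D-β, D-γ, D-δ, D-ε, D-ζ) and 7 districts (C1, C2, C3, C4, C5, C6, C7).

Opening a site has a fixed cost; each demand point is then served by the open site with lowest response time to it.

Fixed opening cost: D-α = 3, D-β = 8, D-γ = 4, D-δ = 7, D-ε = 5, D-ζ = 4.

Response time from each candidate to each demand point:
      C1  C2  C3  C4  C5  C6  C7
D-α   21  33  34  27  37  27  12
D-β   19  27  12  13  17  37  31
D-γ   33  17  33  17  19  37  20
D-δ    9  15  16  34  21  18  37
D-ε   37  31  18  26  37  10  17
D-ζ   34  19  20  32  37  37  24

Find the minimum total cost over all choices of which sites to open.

111

Open {D-α, D-β, D-δ, D-ε}: assign each demand point to its cheapest open site.
  C1→D-δ 9, C2→D-δ 15, C3→D-β 12, C4→D-β 13, C5→D-β 17, C6→D-ε 10, C7→D-α 12
  response time 88, fixed 23 → total 111.
Compare {D-β, D-δ, D-ε}: response time 93 + fixed 20 = 113.
Compare {D-α, D-β, D-δ}: response time 96 + fixed 18 = 114.
Compare {D-α, D-β, D-γ, D-δ, D-ε}: response time 88 + fixed 27 = 115.
All other subsets cost ≥ 113. Minimum total cost: 111.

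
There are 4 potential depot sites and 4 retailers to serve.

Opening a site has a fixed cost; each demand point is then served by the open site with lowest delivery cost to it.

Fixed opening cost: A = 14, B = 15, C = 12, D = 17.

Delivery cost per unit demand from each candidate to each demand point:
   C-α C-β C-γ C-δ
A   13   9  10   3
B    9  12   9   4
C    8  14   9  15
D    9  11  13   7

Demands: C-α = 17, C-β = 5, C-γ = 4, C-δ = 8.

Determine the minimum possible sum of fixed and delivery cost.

267

Open {A, C}: assign each demand point to its cheapest open site.
  C-α→C 17×8=136, C-β→A 5×9=45, C-γ→C 4×9=36, C-δ→A 8×3=24
  delivery cost 241, fixed 26 → total 267.
Compare {A, B, C}: delivery cost 241 + fixed 41 = 282.
Compare {A, C, D}: delivery cost 241 + fixed 43 = 284.
Compare {A, B}: delivery cost 258 + fixed 29 = 287.
All other subsets cost ≥ 282. Minimum total cost: 267.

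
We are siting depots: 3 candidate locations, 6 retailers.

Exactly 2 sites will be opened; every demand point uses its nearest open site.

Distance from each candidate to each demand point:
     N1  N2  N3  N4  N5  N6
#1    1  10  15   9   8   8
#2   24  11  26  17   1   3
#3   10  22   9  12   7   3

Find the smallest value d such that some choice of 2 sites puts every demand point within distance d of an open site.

10

Open {#1, #3}.
  Farthest demand point is N2 at distance 10 (to #1); all others are ≤ 10.
With {#2, #3} the worst case is 12.
With {#1, #2} the worst case is 15.
No size-2 selection achieves below 10.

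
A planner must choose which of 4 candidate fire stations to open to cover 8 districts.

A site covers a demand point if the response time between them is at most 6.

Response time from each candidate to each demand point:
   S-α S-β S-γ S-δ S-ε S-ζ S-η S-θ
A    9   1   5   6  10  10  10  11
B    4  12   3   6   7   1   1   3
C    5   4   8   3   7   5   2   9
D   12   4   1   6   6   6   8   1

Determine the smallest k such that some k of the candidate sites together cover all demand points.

Coverage sets (demand points within 6 of each site):
  A: {S-β, S-γ, S-δ}
  B: {S-α, S-γ, S-δ, S-ζ, S-η, S-θ}
  C: {S-α, S-β, S-δ, S-ζ, S-η}
  D: {S-β, S-γ, S-δ, S-ε, S-ζ, S-θ}
No single site covers all 8 demand points.
But {B, D} covers everything, so the minimum is 2.

2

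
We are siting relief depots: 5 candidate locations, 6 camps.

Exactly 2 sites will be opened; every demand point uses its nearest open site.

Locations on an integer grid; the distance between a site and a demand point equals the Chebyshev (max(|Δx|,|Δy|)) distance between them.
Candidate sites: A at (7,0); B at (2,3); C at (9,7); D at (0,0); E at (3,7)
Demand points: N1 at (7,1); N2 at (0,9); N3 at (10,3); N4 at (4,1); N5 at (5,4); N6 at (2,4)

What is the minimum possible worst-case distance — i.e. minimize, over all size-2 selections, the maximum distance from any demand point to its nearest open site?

3

Open {A, E}.
  Farthest demand point is N2 at distance 3 (to E); all others are ≤ 3.
With {A, B} the worst case is 6.
With {B, C} the worst case is 6.
No size-2 selection achieves below 3.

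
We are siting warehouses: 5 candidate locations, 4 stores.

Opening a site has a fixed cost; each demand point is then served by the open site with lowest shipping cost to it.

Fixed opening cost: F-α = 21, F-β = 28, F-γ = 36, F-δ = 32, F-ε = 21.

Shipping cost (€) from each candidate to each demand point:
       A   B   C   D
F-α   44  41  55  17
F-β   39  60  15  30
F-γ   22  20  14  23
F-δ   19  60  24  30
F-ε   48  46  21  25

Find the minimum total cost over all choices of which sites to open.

115

Open {F-γ}: assign each demand point to its cheapest open site.
  A→F-γ 22, B→F-γ 20, C→F-γ 14, D→F-γ 23
  shipping cost 79, fixed 36 → total 115.
Compare {F-α, F-γ}: shipping cost 73 + fixed 57 = 130.
Compare {F-γ, F-ε}: shipping cost 79 + fixed 57 = 136.
Compare {F-β, F-γ}: shipping cost 79 + fixed 64 = 143.
All other subsets cost ≥ 130. Minimum total cost: 115.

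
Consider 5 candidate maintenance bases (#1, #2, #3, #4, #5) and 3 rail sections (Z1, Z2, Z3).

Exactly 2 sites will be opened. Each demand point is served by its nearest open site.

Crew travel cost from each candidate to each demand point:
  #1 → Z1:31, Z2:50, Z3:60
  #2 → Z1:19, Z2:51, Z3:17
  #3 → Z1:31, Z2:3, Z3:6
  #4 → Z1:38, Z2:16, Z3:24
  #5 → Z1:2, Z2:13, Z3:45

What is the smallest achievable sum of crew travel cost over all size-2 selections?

11

Open {#3, #5}.
  Z1→#5 2, Z2→#3 3, Z3→#3 6  ⇒ total 11.
Compare {#2, #3}: total 28.
Compare {#2, #5}: total 32.
No size-2 selection does better; minimum is 11.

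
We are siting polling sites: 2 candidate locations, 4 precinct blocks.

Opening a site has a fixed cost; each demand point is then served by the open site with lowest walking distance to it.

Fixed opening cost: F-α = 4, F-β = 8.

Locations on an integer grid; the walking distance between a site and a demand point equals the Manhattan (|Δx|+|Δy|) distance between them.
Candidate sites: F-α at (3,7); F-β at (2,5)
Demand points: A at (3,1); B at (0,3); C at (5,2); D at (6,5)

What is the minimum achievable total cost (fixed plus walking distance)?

Open {F-β}: assign each demand point to its cheapest open site.
  A→F-β 5, B→F-β 4, C→F-β 6, D→F-β 4
  walking distance 19, fixed 8 → total 27.
Compare {F-α}: walking distance 25 + fixed 4 = 29.
Compare {F-α, F-β}: walking distance 19 + fixed 12 = 31.

27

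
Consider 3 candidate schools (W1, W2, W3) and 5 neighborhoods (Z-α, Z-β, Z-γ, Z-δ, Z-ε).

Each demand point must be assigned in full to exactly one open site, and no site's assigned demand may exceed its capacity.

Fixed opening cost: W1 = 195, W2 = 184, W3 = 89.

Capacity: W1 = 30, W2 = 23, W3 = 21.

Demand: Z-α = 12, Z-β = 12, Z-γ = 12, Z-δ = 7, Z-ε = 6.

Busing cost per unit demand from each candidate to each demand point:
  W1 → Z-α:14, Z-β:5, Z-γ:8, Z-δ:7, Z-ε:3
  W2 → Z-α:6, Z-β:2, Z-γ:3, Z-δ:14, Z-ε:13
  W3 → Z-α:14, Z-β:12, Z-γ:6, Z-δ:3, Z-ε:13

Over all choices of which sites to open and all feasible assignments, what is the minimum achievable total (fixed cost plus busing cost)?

Open {W1, W3}; cheapest assignment that respects the capacities:
  W1 (cap 30, load 30): Z-α, Z-β, Z-ε — cost 12×14 + 12×5 + 6×3 = 246
  W3 (cap 21, load 19): Z-γ, Z-δ — cost 12×6 + 7×3 = 93
  Shipping 339, fixed 284 → total 623.
  Any other capacity-feasible assignment to {W1, W3} ships for at least 339.
Compare {W1, W2, W3}: its best feasible assignment gives total 711.
Compare {W1, W2}: its best feasible assignment gives total 723.
Every other set of open sites that can feasibly serve all demand totals ≥ 711 even under its best assignment. Minimum: 623.

623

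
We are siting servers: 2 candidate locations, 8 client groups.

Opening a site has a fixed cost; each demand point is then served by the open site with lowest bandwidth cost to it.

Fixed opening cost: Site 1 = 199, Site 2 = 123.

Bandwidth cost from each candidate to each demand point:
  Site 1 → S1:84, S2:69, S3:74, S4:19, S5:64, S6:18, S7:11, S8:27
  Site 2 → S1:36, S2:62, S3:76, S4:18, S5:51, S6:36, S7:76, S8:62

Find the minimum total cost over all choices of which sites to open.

Open {Site 2}: assign each demand point to its cheapest open site.
  S1→Site 2 36, S2→Site 2 62, S3→Site 2 76, S4→Site 2 18, S5→Site 2 51, S6→Site 2 36, S7→Site 2 76, S8→Site 2 62
  bandwidth cost 417, fixed 123 → total 540.
Compare {Site 1}: bandwidth cost 366 + fixed 199 = 565.
Compare {Site 1, Site 2}: bandwidth cost 297 + fixed 322 = 619.

540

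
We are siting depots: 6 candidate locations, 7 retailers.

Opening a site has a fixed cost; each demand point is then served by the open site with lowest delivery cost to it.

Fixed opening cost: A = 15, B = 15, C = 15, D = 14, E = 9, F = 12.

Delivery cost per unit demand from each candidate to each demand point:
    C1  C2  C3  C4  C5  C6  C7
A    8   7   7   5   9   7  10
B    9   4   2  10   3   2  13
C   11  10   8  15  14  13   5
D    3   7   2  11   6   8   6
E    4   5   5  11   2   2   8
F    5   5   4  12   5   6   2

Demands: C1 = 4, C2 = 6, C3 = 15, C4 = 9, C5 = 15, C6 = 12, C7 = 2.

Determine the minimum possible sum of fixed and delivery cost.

221

Open {A, D, E}: assign each demand point to its cheapest open site.
  C1→D 4×3=12, C2→E 6×5=30, C3→D 15×2=30, C4→A 9×5=45, C5→E 15×2=30, C6→E 12×2=24, C7→D 2×6=12
  delivery cost 183, fixed 38 → total 221.
Compare {A, B, E}: delivery cost 185 + fixed 39 = 224.
Compare {A, B, E, F}: delivery cost 173 + fixed 51 = 224.
Compare {A, D, E, F}: delivery cost 175 + fixed 50 = 225.
All other subsets cost ≥ 224. Minimum total cost: 221.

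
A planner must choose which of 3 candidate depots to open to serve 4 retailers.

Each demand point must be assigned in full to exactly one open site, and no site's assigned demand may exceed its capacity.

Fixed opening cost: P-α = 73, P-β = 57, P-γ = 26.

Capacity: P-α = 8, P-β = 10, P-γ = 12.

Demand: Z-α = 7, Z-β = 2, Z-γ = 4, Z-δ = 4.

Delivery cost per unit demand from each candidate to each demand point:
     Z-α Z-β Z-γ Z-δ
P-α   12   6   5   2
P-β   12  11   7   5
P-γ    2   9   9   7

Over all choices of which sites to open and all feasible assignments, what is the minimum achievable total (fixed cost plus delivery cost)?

159

Open {P-α, P-γ}; cheapest assignment that respects the capacities:
  P-α (cap 8, load 8): Z-γ, Z-δ — cost 4×5 + 4×2 = 28
  P-γ (cap 12, load 9): Z-α, Z-β — cost 7×2 + 2×9 = 32
  Shipping 60, fixed 99 → total 159.
  Any other capacity-feasible assignment to {P-α, P-γ} ships for at least 60.
Compare {P-β, P-γ}: its best feasible assignment gives total 163.
Compare {P-α, P-β, P-γ}: its best feasible assignment gives total 216.
Every other set of open sites that can feasibly serve all demand totals ≥ 163 even under its best assignment. Minimum: 159.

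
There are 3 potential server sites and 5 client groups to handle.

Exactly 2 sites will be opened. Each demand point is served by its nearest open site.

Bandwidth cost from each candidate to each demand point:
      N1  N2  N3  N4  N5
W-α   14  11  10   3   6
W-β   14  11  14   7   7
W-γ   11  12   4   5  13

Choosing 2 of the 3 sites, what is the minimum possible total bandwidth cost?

Open {W-α, W-γ}.
  N1→W-γ 11, N2→W-α 11, N3→W-γ 4, N4→W-α 3, N5→W-α 6  ⇒ total 35.
Compare {W-β, W-γ}: total 38.
Compare {W-α, W-β}: total 44.

35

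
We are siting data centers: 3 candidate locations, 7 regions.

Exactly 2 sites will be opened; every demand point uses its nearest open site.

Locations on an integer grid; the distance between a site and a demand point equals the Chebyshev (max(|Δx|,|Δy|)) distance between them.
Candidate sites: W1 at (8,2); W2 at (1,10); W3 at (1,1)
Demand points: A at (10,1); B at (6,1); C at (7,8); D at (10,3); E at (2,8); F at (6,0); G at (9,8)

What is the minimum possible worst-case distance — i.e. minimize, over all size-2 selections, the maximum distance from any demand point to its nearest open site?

6

Open {W1, W2}.
  Farthest demand point is C at distance 6 (to W1); all others are ≤ 6.
With {W1, W3} the worst case is 6.
With {W2, W3} the worst case is 9.
No size-2 selection achieves below 6.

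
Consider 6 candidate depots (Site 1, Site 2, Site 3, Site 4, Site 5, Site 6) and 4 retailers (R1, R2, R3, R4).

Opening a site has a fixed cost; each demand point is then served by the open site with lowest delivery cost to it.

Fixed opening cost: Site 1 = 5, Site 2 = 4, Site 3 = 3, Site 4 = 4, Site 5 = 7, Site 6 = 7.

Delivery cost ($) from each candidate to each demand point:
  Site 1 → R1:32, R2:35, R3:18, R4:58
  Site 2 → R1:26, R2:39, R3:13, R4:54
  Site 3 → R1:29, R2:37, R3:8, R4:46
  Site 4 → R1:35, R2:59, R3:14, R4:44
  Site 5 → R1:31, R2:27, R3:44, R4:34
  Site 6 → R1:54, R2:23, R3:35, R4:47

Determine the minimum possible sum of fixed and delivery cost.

108

Open {Site 3, Site 5}: assign each demand point to its cheapest open site.
  R1→Site 3 29, R2→Site 5 27, R3→Site 3 8, R4→Site 5 34
  delivery cost 98, fixed 10 → total 108.
Compare {Site 2, Site 3, Site 5}: delivery cost 95 + fixed 14 = 109.
Compare {Site 2, Site 5}: delivery cost 100 + fixed 11 = 111.
Compare {Site 3, Site 5, Site 6}: delivery cost 94 + fixed 17 = 111.
All other subsets cost ≥ 109. Minimum total cost: 108.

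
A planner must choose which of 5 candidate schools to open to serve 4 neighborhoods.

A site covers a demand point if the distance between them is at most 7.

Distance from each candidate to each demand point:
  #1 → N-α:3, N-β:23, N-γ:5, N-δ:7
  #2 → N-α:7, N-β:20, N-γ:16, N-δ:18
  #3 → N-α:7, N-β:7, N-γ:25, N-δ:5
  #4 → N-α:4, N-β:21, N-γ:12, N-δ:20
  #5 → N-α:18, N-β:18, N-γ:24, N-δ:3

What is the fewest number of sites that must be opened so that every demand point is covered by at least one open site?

Coverage sets (demand points within 7 of each site):
  #1: {N-α, N-γ, N-δ}
  #2: {N-α}
  #3: {N-α, N-β, N-δ}
  #4: {N-α}
  #5: {N-δ}
No single site covers all 4 demand points.
But {#1, #3} covers everything, so the minimum is 2.

2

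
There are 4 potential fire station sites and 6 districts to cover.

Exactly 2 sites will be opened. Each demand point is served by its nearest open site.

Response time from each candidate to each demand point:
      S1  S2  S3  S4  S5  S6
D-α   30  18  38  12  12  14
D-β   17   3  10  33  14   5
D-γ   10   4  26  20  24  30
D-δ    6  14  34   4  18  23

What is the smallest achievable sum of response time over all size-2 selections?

Open {D-β, D-δ}.
  S1→D-δ 6, S2→D-β 3, S3→D-β 10, S4→D-δ 4, S5→D-β 14, S6→D-β 5  ⇒ total 42.
Compare {D-α, D-β}: total 59.
Compare {D-β, D-γ}: total 62.
No size-2 selection does better; minimum is 42.

42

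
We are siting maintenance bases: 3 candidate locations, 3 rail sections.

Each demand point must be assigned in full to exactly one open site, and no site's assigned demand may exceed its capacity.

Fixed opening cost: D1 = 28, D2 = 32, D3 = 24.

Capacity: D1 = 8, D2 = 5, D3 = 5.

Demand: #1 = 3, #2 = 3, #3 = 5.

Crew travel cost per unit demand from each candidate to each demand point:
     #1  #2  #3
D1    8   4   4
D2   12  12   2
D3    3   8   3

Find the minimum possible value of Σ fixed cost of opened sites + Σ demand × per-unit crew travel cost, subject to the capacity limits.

93

Open {D1, D3}; cheapest assignment that respects the capacities:
  D1 (cap 8, load 8): #2, #3 — cost 3×4 + 5×4 = 32
  D3 (cap 5, load 3): #1 — cost 3×3 = 9
  Shipping 41, fixed 52 → total 93.
  Any other capacity-feasible assignment to {D1, D3} ships for at least 41.
Compare {D1, D2}: its best feasible assignment gives total 106.
Compare {D1, D2, D3}: its best feasible assignment gives total 115.
Every other set of open sites that can feasibly serve all demand totals ≥ 106 even under its best assignment. Minimum: 93.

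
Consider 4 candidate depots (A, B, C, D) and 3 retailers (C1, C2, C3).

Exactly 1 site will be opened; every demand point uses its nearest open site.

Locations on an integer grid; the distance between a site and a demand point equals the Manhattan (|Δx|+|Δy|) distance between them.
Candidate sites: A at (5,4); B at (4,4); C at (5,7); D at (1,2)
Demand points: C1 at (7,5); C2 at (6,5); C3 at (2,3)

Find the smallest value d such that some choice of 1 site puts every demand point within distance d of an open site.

Open {A}.
  Farthest demand point is C3 at distance 4 (to A); all others are ≤ 4.
With {B} the worst case is 4.
With {C} the worst case is 7.
No size-1 selection achieves below 4.

4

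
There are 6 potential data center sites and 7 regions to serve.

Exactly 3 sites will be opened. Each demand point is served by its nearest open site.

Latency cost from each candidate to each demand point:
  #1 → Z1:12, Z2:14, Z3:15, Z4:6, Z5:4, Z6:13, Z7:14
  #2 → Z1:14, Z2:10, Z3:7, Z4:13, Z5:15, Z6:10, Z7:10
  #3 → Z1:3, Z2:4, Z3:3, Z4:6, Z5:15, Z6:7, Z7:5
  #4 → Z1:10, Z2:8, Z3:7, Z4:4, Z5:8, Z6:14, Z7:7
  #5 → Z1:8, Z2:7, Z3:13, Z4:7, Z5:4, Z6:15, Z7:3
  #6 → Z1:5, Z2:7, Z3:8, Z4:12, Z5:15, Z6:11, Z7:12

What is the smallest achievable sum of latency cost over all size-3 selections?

28

Open {#3, #4, #5}.
  Z1→#3 3, Z2→#3 4, Z3→#3 3, Z4→#4 4, Z5→#5 4, Z6→#3 7, Z7→#5 3  ⇒ total 28.
Compare {#1, #3, #4}: total 30.
Compare {#1, #3, #5}: total 30.
No size-3 selection does better; minimum is 28.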